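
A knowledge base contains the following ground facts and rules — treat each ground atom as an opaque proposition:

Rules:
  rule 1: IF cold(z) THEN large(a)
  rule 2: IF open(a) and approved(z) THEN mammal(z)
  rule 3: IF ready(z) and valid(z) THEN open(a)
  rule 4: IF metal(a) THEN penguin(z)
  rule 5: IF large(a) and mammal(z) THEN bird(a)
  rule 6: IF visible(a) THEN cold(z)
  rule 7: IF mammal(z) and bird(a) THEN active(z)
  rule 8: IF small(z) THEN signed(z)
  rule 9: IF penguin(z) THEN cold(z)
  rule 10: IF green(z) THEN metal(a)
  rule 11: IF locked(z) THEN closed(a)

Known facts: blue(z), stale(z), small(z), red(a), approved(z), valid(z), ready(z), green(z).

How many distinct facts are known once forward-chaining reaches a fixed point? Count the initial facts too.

17

Round 1 fires rule 3, rule 8, rule 10, giving open(a), signed(z), metal(a).
Round 2 fires rule 2, rule 4, giving mammal(z), penguin(z).
Round 3 fires rule 9, giving cold(z).
Round 4 fires rule 1, giving large(a).
Round 5 fires rule 5, giving bird(a).
Round 6 fires rule 7, giving active(z).
Closure: {active(z), approved(z), bird(a), blue(z), cold(z), green(z), large(a), mammal(z), metal(a), open(a), penguin(z), ready(z), red(a), signed(z), small(z), stale(z), valid(z)} — 17 facts.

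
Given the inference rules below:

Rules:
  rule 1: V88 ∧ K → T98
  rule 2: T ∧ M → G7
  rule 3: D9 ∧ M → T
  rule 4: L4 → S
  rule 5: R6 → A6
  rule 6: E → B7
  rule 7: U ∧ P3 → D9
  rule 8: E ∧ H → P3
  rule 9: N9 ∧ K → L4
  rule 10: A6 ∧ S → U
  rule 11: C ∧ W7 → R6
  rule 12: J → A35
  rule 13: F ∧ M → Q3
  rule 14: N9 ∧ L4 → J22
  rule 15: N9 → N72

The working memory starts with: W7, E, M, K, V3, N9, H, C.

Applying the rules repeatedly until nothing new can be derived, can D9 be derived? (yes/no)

yes

Round 1 fires rule 6, rule 8, rule 9, rule 11, rule 15, giving B7, P3, L4, R6, N72.
Round 2 fires rule 4, rule 5, rule 14, giving S, A6, J22.
Round 3 fires rule 10, giving U.
Round 4 fires rule 7, giving D9.
Round 5 fires rule 3, giving T.
Round 6 fires rule 2, giving G7.
D9 appears in round 4, so it is derivable.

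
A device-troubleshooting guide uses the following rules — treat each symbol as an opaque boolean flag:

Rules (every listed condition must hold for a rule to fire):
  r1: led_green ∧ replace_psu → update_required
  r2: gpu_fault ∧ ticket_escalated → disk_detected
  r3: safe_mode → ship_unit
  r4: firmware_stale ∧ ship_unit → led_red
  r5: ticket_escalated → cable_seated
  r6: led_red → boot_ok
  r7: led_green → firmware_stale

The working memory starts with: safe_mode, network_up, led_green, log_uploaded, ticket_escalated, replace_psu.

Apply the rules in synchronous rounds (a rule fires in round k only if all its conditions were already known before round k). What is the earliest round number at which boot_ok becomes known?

[1] r1 [led_green ∧ replace_psu → update_required]; r3 [safe_mode → ship_unit]; r5 [ticket_escalated → cable_seated]; r7 [led_green → firmware_stale]. ⇒ new: update_required, ship_unit, cable_seated, firmware_stale.
[2] r4 [firmware_stale ∧ ship_unit → led_red]. ⇒ new: led_red.
[3] r6 [led_red → boot_ok]. ⇒ new: boot_ok.
boot_ok first appears in round 3.

3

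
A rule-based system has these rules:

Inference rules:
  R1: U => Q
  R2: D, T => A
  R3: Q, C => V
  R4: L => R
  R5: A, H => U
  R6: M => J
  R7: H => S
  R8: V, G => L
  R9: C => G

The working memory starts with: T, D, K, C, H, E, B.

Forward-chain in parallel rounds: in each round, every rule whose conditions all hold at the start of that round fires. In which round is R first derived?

6

Round 1: R2 [D, T => A]; R7 [H => S]; R9 [C => G]. Adds A, S, G.
Round 2: R5 [A, H => U]. Adds U.
Round 3: R1 [U => Q]. Adds Q.
Round 4: R3 [Q, C => V]. Adds V.
Round 5: R8 [V, G => L]. Adds L.
Round 6: R4 [L => R]. Adds R.
R first appears in round 6.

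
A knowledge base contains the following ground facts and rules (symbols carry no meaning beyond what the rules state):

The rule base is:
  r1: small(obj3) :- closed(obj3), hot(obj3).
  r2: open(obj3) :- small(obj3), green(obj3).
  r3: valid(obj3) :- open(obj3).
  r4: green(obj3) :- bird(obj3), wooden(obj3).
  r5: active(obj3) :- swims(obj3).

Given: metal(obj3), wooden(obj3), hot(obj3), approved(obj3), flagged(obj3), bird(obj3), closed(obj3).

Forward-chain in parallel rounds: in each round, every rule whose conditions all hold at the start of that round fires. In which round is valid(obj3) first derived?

Round 1 — r1, r4, derive small(obj3), green(obj3).
Round 2 — r2, derive open(obj3).
Round 3 — r3, derive valid(obj3).
valid(obj3) first appears in round 3.

3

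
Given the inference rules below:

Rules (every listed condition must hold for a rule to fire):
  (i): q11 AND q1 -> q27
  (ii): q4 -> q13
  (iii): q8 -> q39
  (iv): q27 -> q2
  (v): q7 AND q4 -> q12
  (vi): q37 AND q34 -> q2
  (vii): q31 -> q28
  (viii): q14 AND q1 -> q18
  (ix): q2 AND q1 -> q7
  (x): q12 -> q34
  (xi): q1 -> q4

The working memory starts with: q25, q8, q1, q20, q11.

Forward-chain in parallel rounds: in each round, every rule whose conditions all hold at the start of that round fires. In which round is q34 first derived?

5

[1] (i) [q11 AND q1 -> q27]; (iii) [q8 -> q39]; (xi) [q1 -> q4]. ⇒ new: q27, q39, q4.
[2] (ii) [q4 -> q13]; (iv) [q27 -> q2]. ⇒ new: q13, q2.
[3] (ix) [q2 AND q1 -> q7]. ⇒ new: q7.
[4] (v) [q7 AND q4 -> q12]. ⇒ new: q12.
[5] (x) [q12 -> q34]. ⇒ new: q34.
q34 first appears in round 5.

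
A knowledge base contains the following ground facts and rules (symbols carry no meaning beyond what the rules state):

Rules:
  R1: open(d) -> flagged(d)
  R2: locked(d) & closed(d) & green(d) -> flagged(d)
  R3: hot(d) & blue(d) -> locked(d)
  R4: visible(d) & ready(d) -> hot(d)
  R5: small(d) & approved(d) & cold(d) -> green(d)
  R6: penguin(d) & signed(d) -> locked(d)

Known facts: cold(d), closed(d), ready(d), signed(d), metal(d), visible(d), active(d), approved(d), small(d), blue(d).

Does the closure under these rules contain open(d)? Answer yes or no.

no

Round 1 fires R4, R5, giving hot(d), green(d).
Round 2 fires R3, giving locked(d).
Round 3 fires R2, giving flagged(d).
Fixed point reached. No rule has open(d) as a consequent, and it is not given.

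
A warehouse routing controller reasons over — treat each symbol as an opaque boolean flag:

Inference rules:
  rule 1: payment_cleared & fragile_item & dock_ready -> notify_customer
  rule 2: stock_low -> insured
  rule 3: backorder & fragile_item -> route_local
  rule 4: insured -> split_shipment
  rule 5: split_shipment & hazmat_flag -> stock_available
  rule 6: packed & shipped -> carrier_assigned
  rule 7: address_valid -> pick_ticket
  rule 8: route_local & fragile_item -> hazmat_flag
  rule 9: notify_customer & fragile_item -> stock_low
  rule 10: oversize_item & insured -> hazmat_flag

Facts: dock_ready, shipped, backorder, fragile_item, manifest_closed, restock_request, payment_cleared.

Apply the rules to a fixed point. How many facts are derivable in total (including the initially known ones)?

[1] rule 1 [payment_cleared & fragile_item & dock_ready -> notify_customer]; rule 3 [backorder & fragile_item -> route_local]. ⇒ new: notify_customer, route_local.
[2] rule 8 [route_local & fragile_item -> hazmat_flag]; rule 9 [notify_customer & fragile_item -> stock_low]. ⇒ new: hazmat_flag, stock_low.
[3] rule 2 [stock_low -> insured]. ⇒ new: insured.
[4] rule 4 [insured -> split_shipment]. ⇒ new: split_shipment.
[5] rule 5 [split_shipment & hazmat_flag -> stock_available]. ⇒ new: stock_available.
Closure: {backorder, dock_ready, fragile_item, hazmat_flag, insured, manifest_closed, notify_customer, payment_cleared, restock_request, route_local, shipped, split_shipment, stock_available, stock_low} — 14 facts.

14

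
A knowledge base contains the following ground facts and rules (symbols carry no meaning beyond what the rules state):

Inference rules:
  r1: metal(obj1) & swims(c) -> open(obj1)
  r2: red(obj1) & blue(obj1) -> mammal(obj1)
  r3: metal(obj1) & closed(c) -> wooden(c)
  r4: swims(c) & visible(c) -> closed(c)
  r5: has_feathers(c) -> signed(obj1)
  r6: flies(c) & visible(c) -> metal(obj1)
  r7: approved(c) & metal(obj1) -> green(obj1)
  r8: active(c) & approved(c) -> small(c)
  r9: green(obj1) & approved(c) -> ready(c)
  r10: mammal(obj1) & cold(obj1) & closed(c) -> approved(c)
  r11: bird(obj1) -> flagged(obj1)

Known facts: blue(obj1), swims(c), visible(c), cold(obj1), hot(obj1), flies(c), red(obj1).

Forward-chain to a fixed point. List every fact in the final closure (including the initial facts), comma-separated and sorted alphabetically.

approved(c), blue(obj1), closed(c), cold(obj1), flies(c), green(obj1), hot(obj1), mammal(obj1), metal(obj1), open(obj1), ready(c), red(obj1), swims(c), visible(c), wooden(c)

Round 1: r2 [red(obj1) & blue(obj1) -> mammal(obj1)]; r4 [swims(c) & visible(c) -> closed(c)]; r6 [flies(c) & visible(c) -> metal(obj1)]. New: mammal(obj1), closed(c), metal(obj1).
Round 2: r1 [metal(obj1) & swims(c) -> open(obj1)]; r3 [metal(obj1) & closed(c) -> wooden(c)]; r10 [mammal(obj1) & cold(obj1) & closed(c) -> approved(c)]. New: open(obj1), wooden(c), approved(c).
Round 3: r7 [approved(c) & metal(obj1) -> green(obj1)]. New: green(obj1).
Round 4: r9 [green(obj1) & approved(c) -> ready(c)]. New: ready(c).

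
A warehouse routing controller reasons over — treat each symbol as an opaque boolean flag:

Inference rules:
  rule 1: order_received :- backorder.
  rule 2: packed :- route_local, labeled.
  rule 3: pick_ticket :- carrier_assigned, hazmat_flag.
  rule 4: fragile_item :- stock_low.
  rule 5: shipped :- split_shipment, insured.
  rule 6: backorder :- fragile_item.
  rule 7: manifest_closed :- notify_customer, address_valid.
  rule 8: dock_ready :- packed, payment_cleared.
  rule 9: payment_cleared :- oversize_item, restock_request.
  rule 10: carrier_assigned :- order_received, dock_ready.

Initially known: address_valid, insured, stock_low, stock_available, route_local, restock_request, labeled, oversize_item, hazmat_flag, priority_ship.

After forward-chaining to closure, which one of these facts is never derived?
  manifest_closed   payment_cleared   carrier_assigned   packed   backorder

manifest_closed

[1] rule 2 [packed :- route_local, labeled.]; rule 4 [fragile_item :- stock_low.]; rule 9 [payment_cleared :- oversize_item, restock_request.]. ⇒ new: packed, fragile_item, payment_cleared.
[2] rule 6 [backorder :- fragile_item.]; rule 8 [dock_ready :- packed, payment_cleared.]. ⇒ new: backorder, dock_ready.
[3] rule 1 [order_received :- backorder.]. ⇒ new: order_received.
[4] rule 10 [carrier_assigned :- order_received, dock_ready.]. ⇒ new: carrier_assigned.
[5] rule 3 [pick_ticket :- carrier_assigned, hazmat_flag.]. ⇒ new: pick_ticket.
Derived: carrier_assigned (round 4), payment_cleared (round 1), packed (round 1), backorder (round 2). manifest_closed never appears in any round.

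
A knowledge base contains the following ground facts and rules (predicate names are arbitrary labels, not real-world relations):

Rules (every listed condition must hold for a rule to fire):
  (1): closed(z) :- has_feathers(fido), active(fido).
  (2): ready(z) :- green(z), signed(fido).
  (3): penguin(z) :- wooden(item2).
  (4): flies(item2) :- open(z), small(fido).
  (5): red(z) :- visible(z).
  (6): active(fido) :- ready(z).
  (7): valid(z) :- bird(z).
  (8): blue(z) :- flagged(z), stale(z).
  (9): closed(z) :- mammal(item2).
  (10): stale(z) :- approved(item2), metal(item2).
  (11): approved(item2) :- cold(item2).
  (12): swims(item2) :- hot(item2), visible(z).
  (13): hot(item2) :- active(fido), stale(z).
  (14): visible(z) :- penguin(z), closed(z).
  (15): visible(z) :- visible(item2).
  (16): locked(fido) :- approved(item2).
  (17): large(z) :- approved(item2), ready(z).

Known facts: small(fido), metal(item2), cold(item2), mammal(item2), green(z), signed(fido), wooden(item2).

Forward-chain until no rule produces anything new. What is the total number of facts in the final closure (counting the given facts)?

Round 1: (2) [ready(z) :- green(z), signed(fido).]; (3) [penguin(z) :- wooden(item2).]; (9) [closed(z) :- mammal(item2).]; (11) [approved(item2) :- cold(item2).]. Adds ready(z), penguin(z), closed(z), approved(item2).
Round 2: (6) [active(fido) :- ready(z).]; (10) [stale(z) :- approved(item2), metal(item2).]; (14) [visible(z) :- penguin(z), closed(z).]; (16) [locked(fido) :- approved(item2).]; (17) [large(z) :- approved(item2), ready(z).]. Adds active(fido), stale(z), visible(z), locked(fido), large(z).
Round 3: (5) [red(z) :- visible(z).]; (13) [hot(item2) :- active(fido), stale(z).]. Adds red(z), hot(item2).
Round 4: (12) [swims(item2) :- hot(item2), visible(z).]. Adds swims(item2).
Closure: {active(fido), approved(item2), closed(z), cold(item2), green(z), hot(item2), large(z), locked(fido), mammal(item2), metal(item2), penguin(z), ready(z), red(z), signed(fido), small(fido), stale(z), swims(item2), visible(z), wooden(item2)} — 19 facts.

19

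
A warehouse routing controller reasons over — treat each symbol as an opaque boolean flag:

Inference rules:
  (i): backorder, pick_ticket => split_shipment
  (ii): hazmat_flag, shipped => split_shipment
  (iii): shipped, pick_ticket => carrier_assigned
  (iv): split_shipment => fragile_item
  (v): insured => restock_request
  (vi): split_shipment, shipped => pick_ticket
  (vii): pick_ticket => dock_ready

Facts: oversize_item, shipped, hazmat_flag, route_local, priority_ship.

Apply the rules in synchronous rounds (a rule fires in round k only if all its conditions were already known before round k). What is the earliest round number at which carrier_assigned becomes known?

[1] (ii) [hazmat_flag, shipped => split_shipment]. ⇒ new: split_shipment.
[2] (iv) [split_shipment => fragile_item]; (vi) [split_shipment, shipped => pick_ticket]. ⇒ new: fragile_item, pick_ticket.
[3] (iii) [shipped, pick_ticket => carrier_assigned]; (vii) [pick_ticket => dock_ready]. ⇒ new: carrier_assigned, dock_ready.
carrier_assigned first appears in round 3.

3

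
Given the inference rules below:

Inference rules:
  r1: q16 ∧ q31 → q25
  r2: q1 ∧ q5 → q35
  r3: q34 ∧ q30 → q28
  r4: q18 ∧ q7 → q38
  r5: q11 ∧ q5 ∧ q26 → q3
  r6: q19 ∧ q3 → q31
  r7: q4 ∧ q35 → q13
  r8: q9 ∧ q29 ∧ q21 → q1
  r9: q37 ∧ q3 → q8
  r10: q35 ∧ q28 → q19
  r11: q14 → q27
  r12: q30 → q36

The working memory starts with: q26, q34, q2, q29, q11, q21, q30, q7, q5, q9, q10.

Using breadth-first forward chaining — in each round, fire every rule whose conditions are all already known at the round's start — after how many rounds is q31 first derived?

4

Round 1 fires r3, r5, r8, r12, giving q28, q3, q1, q36.
Round 2 fires r2, giving q35.
Round 3 fires r10, giving q19.
Round 4 fires r6, giving q31.
q31 first appears in round 4.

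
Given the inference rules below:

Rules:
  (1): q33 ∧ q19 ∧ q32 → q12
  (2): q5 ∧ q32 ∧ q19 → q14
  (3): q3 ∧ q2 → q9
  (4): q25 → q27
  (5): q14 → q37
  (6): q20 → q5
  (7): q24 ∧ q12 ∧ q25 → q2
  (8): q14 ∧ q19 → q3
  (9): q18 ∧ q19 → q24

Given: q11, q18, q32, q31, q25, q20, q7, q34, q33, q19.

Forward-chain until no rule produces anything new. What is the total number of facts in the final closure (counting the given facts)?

19

Round 1: (1) [q33 ∧ q19 ∧ q32 → q12]; (4) [q25 → q27]; (6) [q20 → q5]; (9) [q18 ∧ q19 → q24]. New: q12, q27, q5, q24.
Round 2: (2) [q5 ∧ q32 ∧ q19 → q14]; (7) [q24 ∧ q12 ∧ q25 → q2]. New: q14, q2.
Round 3: (5) [q14 → q37]; (8) [q14 ∧ q19 → q3]. New: q37, q3.
Round 4: (3) [q3 ∧ q2 → q9]. New: q9.
Closure: {q11, q12, q14, q18, q19, q2, q20, q24, q25, q27, q3, q31, q32, q33, q34, q37, q5, q7, q9} — 19 facts.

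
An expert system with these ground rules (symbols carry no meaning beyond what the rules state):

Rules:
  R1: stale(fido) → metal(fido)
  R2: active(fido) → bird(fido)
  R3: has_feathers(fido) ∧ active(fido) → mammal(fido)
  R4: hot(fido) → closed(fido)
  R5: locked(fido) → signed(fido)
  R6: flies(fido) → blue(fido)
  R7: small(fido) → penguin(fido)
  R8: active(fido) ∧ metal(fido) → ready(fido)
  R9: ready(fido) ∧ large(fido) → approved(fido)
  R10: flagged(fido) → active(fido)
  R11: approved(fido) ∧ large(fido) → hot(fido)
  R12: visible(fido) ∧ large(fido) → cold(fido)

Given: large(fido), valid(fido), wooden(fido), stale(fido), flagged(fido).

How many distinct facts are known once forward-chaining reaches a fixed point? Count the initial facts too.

Round 1: R1 [stale(fido) → metal(fido)]; R10 [flagged(fido) → active(fido)]. New: metal(fido), active(fido).
Round 2: R2 [active(fido) → bird(fido)]; R8 [active(fido) ∧ metal(fido) → ready(fido)]. New: bird(fido), ready(fido).
Round 3: R9 [ready(fido) ∧ large(fido) → approved(fido)]. New: approved(fido).
Round 4: R11 [approved(fido) ∧ large(fido) → hot(fido)]. New: hot(fido).
Round 5: R4 [hot(fido) → closed(fido)]. New: closed(fido).
Closure: {active(fido), approved(fido), bird(fido), closed(fido), flagged(fido), hot(fido), large(fido), metal(fido), ready(fido), stale(fido), valid(fido), wooden(fido)} — 12 facts.

12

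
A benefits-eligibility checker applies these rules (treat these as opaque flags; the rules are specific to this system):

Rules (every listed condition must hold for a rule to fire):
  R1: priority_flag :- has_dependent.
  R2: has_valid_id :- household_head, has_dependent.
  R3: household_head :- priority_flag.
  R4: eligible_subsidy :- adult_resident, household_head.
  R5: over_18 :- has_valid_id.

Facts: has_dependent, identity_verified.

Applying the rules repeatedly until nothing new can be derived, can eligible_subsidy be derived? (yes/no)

no

[1] R1 [priority_flag :- has_dependent.]. ⇒ new: priority_flag.
[2] R3 [household_head :- priority_flag.]. ⇒ new: household_head.
[3] R2 [has_valid_id :- household_head, has_dependent.]. ⇒ new: has_valid_id.
[4] R5 [over_18 :- has_valid_id.]. ⇒ new: over_18.
Fixed point reached. eligible_subsidy is concluded only by R4; R4 needs adult_resident (never derived).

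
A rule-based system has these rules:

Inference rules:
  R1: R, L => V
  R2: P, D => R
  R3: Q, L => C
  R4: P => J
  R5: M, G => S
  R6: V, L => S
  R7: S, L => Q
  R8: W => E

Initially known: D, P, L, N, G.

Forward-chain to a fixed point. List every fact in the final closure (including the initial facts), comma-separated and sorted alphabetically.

[1] R2 [P, D => R]; R4 [P => J]. ⇒ new: R, J.
[2] R1 [R, L => V]. ⇒ new: V.
[3] R6 [V, L => S]. ⇒ new: S.
[4] R7 [S, L => Q]. ⇒ new: Q.
[5] R3 [Q, L => C]. ⇒ new: C.

C, D, G, J, L, N, P, Q, R, S, V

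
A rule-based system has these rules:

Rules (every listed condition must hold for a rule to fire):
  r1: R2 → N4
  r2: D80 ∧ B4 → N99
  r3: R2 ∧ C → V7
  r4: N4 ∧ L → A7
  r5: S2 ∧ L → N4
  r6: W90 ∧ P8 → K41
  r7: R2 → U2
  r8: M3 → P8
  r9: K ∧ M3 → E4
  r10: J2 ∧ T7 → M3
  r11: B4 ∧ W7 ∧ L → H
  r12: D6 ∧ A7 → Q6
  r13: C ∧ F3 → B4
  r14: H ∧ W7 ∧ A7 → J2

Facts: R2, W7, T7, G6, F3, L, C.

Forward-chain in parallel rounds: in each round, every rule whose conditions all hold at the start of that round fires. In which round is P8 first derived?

5

Round 1 fires r1, r3, r7, r13, giving N4, V7, U2, B4.
Round 2 fires r4, r11, giving A7, H.
Round 3 fires r14, giving J2.
Round 4 fires r10, giving M3.
Round 5 fires r8, giving P8.
P8 first appears in round 5.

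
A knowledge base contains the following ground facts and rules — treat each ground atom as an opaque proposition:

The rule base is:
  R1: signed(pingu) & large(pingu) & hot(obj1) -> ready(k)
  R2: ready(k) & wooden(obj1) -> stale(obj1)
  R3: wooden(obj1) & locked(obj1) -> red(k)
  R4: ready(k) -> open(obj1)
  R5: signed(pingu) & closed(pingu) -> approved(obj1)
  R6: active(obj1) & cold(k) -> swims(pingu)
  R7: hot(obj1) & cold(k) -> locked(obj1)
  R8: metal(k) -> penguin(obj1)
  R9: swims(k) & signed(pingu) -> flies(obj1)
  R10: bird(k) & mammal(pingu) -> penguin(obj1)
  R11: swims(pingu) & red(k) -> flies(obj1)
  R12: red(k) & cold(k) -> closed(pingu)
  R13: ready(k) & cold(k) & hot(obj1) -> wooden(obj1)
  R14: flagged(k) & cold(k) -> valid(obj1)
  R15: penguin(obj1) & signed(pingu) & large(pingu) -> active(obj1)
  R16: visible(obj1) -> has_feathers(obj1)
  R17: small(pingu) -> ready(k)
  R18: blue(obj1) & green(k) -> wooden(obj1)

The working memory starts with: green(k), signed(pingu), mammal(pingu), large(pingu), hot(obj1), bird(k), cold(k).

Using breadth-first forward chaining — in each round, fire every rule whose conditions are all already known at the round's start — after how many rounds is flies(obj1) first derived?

Round 1: R1 [signed(pingu) & large(pingu) & hot(obj1) -> ready(k)]; R7 [hot(obj1) & cold(k) -> locked(obj1)]; R10 [bird(k) & mammal(pingu) -> penguin(obj1)]. Adds ready(k), locked(obj1), penguin(obj1).
Round 2: R4 [ready(k) -> open(obj1)]; R13 [ready(k) & cold(k) & hot(obj1) -> wooden(obj1)]; R15 [penguin(obj1) & signed(pingu) & large(pingu) -> active(obj1)]. Adds open(obj1), wooden(obj1), active(obj1).
Round 3: R2 [ready(k) & wooden(obj1) -> stale(obj1)]; R3 [wooden(obj1) & locked(obj1) -> red(k)]; R6 [active(obj1) & cold(k) -> swims(pingu)]. Adds stale(obj1), red(k), swims(pingu).
Round 4: R11 [swims(pingu) & red(k) -> flies(obj1)]; R12 [red(k) & cold(k) -> closed(pingu)]. Adds flies(obj1), closed(pingu).
flies(obj1) first appears in round 4.

4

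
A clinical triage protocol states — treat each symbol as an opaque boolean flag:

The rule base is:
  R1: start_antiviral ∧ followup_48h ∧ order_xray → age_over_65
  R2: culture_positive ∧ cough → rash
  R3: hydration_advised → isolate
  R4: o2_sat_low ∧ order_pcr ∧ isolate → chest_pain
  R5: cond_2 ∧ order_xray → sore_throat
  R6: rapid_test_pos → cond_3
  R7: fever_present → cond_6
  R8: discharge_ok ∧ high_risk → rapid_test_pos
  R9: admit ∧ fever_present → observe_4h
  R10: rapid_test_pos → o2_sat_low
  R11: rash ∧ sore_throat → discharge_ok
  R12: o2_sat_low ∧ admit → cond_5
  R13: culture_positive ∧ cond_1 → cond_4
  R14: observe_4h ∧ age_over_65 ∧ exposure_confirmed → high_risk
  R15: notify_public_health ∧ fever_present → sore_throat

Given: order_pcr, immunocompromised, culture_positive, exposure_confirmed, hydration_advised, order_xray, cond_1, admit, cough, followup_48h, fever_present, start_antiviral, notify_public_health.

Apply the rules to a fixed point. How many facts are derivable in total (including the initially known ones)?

Round 1: R1 [start_antiviral ∧ followup_48h ∧ order_xray → age_over_65]; R2 [culture_positive ∧ cough → rash]; R3 [hydration_advised → isolate]; R7 [fever_present → cond_6]; R9 [admit ∧ fever_present → observe_4h]; R13 [culture_positive ∧ cond_1 → cond_4]; R15 [notify_public_health ∧ fever_present → sore_throat]. Adds age_over_65, rash, isolate, cond_6, observe_4h, cond_4, sore_throat.
Round 2: R11 [rash ∧ sore_throat → discharge_ok]; R14 [observe_4h ∧ age_over_65 ∧ exposure_confirmed → high_risk]. Adds discharge_ok, high_risk.
Round 3: R8 [discharge_ok ∧ high_risk → rapid_test_pos]. Adds rapid_test_pos.
Round 4: R6 [rapid_test_pos → cond_3]; R10 [rapid_test_pos → o2_sat_low]. Adds cond_3, o2_sat_low.
Round 5: R4 [o2_sat_low ∧ order_pcr ∧ isolate → chest_pain]; R12 [o2_sat_low ∧ admit → cond_5]. Adds chest_pain, cond_5.
Closure: {admit, age_over_65, chest_pain, cond_1, cond_3, cond_4, cond_5, cond_6, cough, culture_positive, discharge_ok, exposure_confirmed, fever_present, followup_48h, high_risk, hydration_advised, immunocompromised, isolate, notify_public_health, o2_sat_low, observe_4h, order_pcr, order_xray, rapid_test_pos, rash, sore_throat, start_antiviral} — 27 facts.

27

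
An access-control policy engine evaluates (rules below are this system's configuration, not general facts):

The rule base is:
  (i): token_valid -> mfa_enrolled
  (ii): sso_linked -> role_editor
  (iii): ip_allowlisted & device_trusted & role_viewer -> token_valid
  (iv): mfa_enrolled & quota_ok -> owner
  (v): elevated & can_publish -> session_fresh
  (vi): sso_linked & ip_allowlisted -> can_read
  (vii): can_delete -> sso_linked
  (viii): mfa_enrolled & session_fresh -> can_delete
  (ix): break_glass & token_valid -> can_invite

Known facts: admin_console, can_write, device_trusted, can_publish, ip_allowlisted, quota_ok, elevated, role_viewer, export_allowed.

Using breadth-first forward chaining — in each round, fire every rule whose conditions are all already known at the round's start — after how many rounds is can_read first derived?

Round 1: (iii) [ip_allowlisted & device_trusted & role_viewer -> token_valid]; (v) [elevated & can_publish -> session_fresh]. New: token_valid, session_fresh.
Round 2: (i) [token_valid -> mfa_enrolled]. New: mfa_enrolled.
Round 3: (iv) [mfa_enrolled & quota_ok -> owner]; (viii) [mfa_enrolled & session_fresh -> can_delete]. New: owner, can_delete.
Round 4: (vii) [can_delete -> sso_linked]. New: sso_linked.
Round 5: (ii) [sso_linked -> role_editor]; (vi) [sso_linked & ip_allowlisted -> can_read]. New: role_editor, can_read.
can_read first appears in round 5.

5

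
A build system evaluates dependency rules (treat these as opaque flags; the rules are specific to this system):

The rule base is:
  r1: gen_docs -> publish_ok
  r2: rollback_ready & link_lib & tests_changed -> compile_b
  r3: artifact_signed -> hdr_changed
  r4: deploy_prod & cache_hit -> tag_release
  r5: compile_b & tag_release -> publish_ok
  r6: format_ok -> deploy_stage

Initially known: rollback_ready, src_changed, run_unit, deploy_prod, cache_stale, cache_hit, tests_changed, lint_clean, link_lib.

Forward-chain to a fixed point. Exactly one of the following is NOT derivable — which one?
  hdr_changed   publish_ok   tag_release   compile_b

Round 1 — r2, r4, derive compile_b, tag_release.
Round 2 — r5, derive publish_ok.
Derived: compile_b (round 1), tag_release (round 1), publish_ok (round 2). hdr_changed never appears in any round.

hdr_changed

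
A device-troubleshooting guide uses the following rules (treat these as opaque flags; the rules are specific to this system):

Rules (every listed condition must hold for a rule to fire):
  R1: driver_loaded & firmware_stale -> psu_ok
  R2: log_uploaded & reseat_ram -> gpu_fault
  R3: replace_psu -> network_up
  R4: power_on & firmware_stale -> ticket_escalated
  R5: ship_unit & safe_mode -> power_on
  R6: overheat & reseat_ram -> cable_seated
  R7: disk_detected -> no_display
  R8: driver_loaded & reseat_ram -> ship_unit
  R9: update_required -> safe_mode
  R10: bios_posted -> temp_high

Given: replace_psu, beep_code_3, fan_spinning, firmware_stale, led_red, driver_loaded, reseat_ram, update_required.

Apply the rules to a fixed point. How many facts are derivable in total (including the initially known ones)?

14

Round 1: R1 [driver_loaded & firmware_stale -> psu_ok]; R3 [replace_psu -> network_up]; R8 [driver_loaded & reseat_ram -> ship_unit]; R9 [update_required -> safe_mode]. Adds psu_ok, network_up, ship_unit, safe_mode.
Round 2: R5 [ship_unit & safe_mode -> power_on]. Adds power_on.
Round 3: R4 [power_on & firmware_stale -> ticket_escalated]. Adds ticket_escalated.
Closure: {beep_code_3, driver_loaded, fan_spinning, firmware_stale, led_red, network_up, power_on, psu_ok, replace_psu, reseat_ram, safe_mode, ship_unit, ticket_escalated, update_required} — 14 facts.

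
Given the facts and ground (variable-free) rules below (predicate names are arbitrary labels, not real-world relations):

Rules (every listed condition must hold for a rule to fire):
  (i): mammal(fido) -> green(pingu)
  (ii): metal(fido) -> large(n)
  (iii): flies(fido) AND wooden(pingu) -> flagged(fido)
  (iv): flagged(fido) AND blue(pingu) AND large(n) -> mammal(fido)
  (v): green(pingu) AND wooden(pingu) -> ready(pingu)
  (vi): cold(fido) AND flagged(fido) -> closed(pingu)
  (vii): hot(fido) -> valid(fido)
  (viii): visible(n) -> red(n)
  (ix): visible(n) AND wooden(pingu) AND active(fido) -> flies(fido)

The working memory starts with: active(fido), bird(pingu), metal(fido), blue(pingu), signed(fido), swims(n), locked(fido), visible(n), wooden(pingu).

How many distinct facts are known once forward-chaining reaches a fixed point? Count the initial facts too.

16

Round 1 fires (ii), (viii), (ix), giving large(n), red(n), flies(fido).
Round 2 fires (iii), giving flagged(fido).
Round 3 fires (iv), giving mammal(fido).
Round 4 fires (i), giving green(pingu).
Round 5 fires (v), giving ready(pingu).
Closure: {active(fido), bird(pingu), blue(pingu), flagged(fido), flies(fido), green(pingu), large(n), locked(fido), mammal(fido), metal(fido), ready(pingu), red(n), signed(fido), swims(n), visible(n), wooden(pingu)} — 16 facts.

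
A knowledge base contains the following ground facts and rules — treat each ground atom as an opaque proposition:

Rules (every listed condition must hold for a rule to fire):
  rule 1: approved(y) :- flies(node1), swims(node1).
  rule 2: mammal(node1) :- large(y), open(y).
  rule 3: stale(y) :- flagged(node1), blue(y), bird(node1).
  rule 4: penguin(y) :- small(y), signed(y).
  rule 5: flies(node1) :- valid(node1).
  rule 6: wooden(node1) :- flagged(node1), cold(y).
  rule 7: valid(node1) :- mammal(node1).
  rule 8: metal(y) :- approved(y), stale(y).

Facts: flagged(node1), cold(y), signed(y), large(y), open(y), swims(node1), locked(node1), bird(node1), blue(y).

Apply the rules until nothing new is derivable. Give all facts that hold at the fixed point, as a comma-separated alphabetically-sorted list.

approved(y), bird(node1), blue(y), cold(y), flagged(node1), flies(node1), large(y), locked(node1), mammal(node1), metal(y), open(y), signed(y), stale(y), swims(node1), valid(node1), wooden(node1)

Round 1: rule 2 [mammal(node1) :- large(y), open(y).]; rule 3 [stale(y) :- flagged(node1), blue(y), bird(node1).]; rule 6 [wooden(node1) :- flagged(node1), cold(y).]. Adds mammal(node1), stale(y), wooden(node1).
Round 2: rule 7 [valid(node1) :- mammal(node1).]. Adds valid(node1).
Round 3: rule 5 [flies(node1) :- valid(node1).]. Adds flies(node1).
Round 4: rule 1 [approved(y) :- flies(node1), swims(node1).]. Adds approved(y).
Round 5: rule 8 [metal(y) :- approved(y), stale(y).]. Adds metal(y).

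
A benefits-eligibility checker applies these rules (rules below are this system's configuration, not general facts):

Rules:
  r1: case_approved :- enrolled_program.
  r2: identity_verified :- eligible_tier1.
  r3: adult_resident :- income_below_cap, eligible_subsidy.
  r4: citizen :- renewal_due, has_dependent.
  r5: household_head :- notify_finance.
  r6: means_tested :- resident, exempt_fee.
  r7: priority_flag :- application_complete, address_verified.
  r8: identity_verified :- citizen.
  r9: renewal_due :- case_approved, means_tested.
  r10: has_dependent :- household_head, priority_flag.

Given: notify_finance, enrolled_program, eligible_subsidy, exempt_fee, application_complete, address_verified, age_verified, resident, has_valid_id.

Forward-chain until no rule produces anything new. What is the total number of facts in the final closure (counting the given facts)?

Round 1 — r1, r5, r6, r7, derive case_approved, household_head, means_tested, priority_flag.
Round 2 — r9, r10, derive renewal_due, has_dependent.
Round 3 — r4, derive citizen.
Round 4 — r8, derive identity_verified.
Closure: {address_verified, age_verified, application_complete, case_approved, citizen, eligible_subsidy, enrolled_program, exempt_fee, has_dependent, has_valid_id, household_head, identity_verified, means_tested, notify_finance, priority_flag, renewal_due, resident} — 17 facts.

17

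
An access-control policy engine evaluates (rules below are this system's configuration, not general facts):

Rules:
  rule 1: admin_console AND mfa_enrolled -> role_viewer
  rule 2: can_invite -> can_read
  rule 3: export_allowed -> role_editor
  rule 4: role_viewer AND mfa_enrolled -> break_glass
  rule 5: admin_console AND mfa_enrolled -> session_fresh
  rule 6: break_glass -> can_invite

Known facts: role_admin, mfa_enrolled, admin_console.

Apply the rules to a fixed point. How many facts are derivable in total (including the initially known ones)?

[1] rule 1 [admin_console AND mfa_enrolled -> role_viewer]; rule 5 [admin_console AND mfa_enrolled -> session_fresh]. ⇒ new: role_viewer, session_fresh.
[2] rule 4 [role_viewer AND mfa_enrolled -> break_glass]. ⇒ new: break_glass.
[3] rule 6 [break_glass -> can_invite]. ⇒ new: can_invite.
[4] rule 2 [can_invite -> can_read]. ⇒ new: can_read.
Closure: {admin_console, break_glass, can_invite, can_read, mfa_enrolled, role_admin, role_viewer, session_fresh} — 8 facts.

8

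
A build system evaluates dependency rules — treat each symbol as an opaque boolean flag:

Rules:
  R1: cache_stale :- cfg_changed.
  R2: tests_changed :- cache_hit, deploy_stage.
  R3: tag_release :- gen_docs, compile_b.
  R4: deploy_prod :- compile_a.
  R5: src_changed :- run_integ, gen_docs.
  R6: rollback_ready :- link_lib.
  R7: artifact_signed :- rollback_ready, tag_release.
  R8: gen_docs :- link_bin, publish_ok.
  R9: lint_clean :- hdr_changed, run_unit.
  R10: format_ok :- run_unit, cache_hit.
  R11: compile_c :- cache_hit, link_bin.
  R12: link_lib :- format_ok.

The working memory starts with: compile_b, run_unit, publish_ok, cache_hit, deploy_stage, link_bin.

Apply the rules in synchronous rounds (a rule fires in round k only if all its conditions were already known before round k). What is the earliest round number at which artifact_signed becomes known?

4

Round 1 — R2, R8, R10, R11, derive tests_changed, gen_docs, format_ok, compile_c.
Round 2 — R3, R12, derive tag_release, link_lib.
Round 3 — R6, derive rollback_ready.
Round 4 — R7, derive artifact_signed.
artifact_signed first appears in round 4.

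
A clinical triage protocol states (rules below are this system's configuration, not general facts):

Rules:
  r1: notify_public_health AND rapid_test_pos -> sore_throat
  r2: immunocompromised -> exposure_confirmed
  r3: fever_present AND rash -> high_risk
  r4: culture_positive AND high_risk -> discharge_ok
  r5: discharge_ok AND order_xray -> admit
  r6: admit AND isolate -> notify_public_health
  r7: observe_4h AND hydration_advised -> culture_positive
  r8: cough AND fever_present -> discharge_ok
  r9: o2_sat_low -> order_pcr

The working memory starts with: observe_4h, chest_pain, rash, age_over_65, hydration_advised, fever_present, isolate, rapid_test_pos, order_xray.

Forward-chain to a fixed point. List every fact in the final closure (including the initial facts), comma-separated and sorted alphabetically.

admit, age_over_65, chest_pain, culture_positive, discharge_ok, fever_present, high_risk, hydration_advised, isolate, notify_public_health, observe_4h, order_xray, rapid_test_pos, rash, sore_throat

[1] r3 [fever_present AND rash -> high_risk]; r7 [observe_4h AND hydration_advised -> culture_positive]. ⇒ new: high_risk, culture_positive.
[2] r4 [culture_positive AND high_risk -> discharge_ok]. ⇒ new: discharge_ok.
[3] r5 [discharge_ok AND order_xray -> admit]. ⇒ new: admit.
[4] r6 [admit AND isolate -> notify_public_health]. ⇒ new: notify_public_health.
[5] r1 [notify_public_health AND rapid_test_pos -> sore_throat]. ⇒ new: sore_throat.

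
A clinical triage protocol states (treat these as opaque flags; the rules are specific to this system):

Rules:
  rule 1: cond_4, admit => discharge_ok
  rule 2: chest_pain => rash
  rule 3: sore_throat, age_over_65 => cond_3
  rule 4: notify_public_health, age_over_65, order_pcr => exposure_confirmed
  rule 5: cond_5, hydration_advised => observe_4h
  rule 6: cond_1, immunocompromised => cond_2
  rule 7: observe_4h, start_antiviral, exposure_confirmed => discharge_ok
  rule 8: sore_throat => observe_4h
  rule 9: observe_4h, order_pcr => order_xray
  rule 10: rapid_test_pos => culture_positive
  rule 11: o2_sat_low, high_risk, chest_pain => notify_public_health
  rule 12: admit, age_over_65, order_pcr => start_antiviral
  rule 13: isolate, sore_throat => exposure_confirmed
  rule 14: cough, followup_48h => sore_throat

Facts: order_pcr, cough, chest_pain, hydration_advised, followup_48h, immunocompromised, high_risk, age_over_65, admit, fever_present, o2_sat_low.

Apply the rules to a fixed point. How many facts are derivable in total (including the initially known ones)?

20

Round 1 — rule 2, rule 11, rule 12, rule 14, derive rash, notify_public_health, start_antiviral, sore_throat.
Round 2 — rule 3, rule 4, rule 8, derive cond_3, exposure_confirmed, observe_4h.
Round 3 — rule 7, rule 9, derive discharge_ok, order_xray.
Closure: {admit, age_over_65, chest_pain, cond_3, cough, discharge_ok, exposure_confirmed, fever_present, followup_48h, high_risk, hydration_advised, immunocompromised, notify_public_health, o2_sat_low, observe_4h, order_pcr, order_xray, rash, sore_throat, start_antiviral} — 20 facts.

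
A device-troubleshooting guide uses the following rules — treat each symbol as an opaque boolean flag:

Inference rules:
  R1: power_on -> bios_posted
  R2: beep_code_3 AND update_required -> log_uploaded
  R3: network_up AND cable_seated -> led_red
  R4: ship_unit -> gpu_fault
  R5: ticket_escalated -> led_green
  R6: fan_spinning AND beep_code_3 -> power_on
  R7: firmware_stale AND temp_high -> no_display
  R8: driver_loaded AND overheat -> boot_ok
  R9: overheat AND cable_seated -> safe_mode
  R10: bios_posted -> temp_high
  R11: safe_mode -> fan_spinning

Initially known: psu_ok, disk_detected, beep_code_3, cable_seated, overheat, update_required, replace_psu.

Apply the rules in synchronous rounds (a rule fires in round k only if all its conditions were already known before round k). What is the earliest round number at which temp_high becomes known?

5

Round 1: R2 [beep_code_3 AND update_required -> log_uploaded]; R9 [overheat AND cable_seated -> safe_mode]. New: log_uploaded, safe_mode.
Round 2: R11 [safe_mode -> fan_spinning]. New: fan_spinning.
Round 3: R6 [fan_spinning AND beep_code_3 -> power_on]. New: power_on.
Round 4: R1 [power_on -> bios_posted]. New: bios_posted.
Round 5: R10 [bios_posted -> temp_high]. New: temp_high.
temp_high first appears in round 5.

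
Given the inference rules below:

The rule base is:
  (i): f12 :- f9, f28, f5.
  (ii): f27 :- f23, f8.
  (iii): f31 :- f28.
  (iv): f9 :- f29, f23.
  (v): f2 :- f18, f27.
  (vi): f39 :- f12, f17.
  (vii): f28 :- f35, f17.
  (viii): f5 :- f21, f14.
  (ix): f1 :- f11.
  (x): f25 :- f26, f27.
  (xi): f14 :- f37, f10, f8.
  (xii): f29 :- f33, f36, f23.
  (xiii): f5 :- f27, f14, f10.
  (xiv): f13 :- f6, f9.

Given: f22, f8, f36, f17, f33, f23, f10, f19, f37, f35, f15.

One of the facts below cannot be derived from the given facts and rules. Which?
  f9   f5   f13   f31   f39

f13

Round 1 — (ii), (vii), (xi), (xii), derive f27, f28, f14, f29.
Round 2 — (iii), (iv), (xiii), derive f31, f9, f5.
Round 3 — (i), derive f12.
Round 4 — (vi), derive f39.
Derived: f31 (round 2), f39 (round 4), f5 (round 2), f9 (round 2). f13 never appears in any round.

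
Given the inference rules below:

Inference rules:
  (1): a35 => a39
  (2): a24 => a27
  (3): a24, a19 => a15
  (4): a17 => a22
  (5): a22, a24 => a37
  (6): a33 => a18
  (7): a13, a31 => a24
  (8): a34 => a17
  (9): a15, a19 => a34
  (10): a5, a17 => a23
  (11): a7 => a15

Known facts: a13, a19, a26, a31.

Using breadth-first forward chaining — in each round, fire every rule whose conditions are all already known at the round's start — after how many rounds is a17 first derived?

Round 1: (7) [a13, a31 => a24]. New: a24.
Round 2: (2) [a24 => a27]; (3) [a24, a19 => a15]. New: a27, a15.
Round 3: (9) [a15, a19 => a34]. New: a34.
Round 4: (8) [a34 => a17]. New: a17.
a17 first appears in round 4.

4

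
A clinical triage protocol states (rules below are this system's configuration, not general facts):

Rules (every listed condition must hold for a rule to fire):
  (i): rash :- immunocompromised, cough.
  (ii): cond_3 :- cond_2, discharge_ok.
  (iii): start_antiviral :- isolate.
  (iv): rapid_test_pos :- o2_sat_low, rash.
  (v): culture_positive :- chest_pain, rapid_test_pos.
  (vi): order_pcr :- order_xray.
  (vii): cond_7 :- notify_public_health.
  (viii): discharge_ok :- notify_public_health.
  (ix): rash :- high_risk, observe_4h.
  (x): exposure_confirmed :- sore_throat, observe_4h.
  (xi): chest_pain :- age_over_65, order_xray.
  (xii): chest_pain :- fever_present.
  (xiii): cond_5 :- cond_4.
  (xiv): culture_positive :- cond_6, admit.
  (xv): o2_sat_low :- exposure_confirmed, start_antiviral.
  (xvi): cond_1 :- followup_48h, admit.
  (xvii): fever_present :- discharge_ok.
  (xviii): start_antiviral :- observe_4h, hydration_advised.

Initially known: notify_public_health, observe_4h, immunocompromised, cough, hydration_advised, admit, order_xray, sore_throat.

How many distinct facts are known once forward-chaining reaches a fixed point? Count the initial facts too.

19

Round 1: (i) [rash :- immunocompromised, cough.]; (vi) [order_pcr :- order_xray.]; (vii) [cond_7 :- notify_public_health.]; (viii) [discharge_ok :- notify_public_health.]; (x) [exposure_confirmed :- sore_throat, observe_4h.]; (xviii) [start_antiviral :- observe_4h, hydration_advised.]. Adds rash, order_pcr, cond_7, discharge_ok, exposure_confirmed, start_antiviral.
Round 2: (xv) [o2_sat_low :- exposure_confirmed, start_antiviral.]; (xvii) [fever_present :- discharge_ok.]. Adds o2_sat_low, fever_present.
Round 3: (iv) [rapid_test_pos :- o2_sat_low, rash.]; (xii) [chest_pain :- fever_present.]. Adds rapid_test_pos, chest_pain.
Round 4: (v) [culture_positive :- chest_pain, rapid_test_pos.]. Adds culture_positive.
Closure: {admit, chest_pain, cond_7, cough, culture_positive, discharge_ok, exposure_confirmed, fever_present, hydration_advised, immunocompromised, notify_public_health, o2_sat_low, observe_4h, order_pcr, order_xray, rapid_test_pos, rash, sore_throat, start_antiviral} — 19 facts.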